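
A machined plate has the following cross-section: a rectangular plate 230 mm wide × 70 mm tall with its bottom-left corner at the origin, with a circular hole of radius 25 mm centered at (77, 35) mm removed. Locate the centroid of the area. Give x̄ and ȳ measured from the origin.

plate: A = 230 × 70 = 16100.00, centroid at (115.00, 35.00).
hole: A = −π·25² = -1963.50, centroid at (77.00, 35.00).
ΣA = 14136.50 mm²
ΣAx̄ = (16100.00)(115.00) + (-1963.50)(77.00) = 1700310.85 mm³
ΣAȳ = (16100.00)(35.00) + (-1963.50)(35.00) = 494777.66 mm³
x̄ = 1700310.85 / 14136.50 = 120.28 mm
ȳ = 494777.66 / 14136.50 = 35.00 mm

x̄ = 120.28 mm, ȳ = 35.00 mm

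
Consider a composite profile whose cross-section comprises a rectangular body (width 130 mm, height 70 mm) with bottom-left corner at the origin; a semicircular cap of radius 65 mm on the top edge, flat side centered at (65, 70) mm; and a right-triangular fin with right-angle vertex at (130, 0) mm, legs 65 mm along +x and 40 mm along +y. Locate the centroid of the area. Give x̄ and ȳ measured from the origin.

x̄ = 71.61 mm, ȳ = 57.73 mm

rectangular body: A = 130 × 70 = 9100.00, centroid at (65.00, 35.00).
semicircular top: A = ½π·65² = 6636.61, centroid at (65.00, 97.59).
triangular fin: A = ½·65·40 = 1300.00, centroid at (151.67, 13.33).
ΣA = 17036.61 mm²
ΣAx̄ = (9100.00)(65.00) + (6636.61)(65.00) + (1300.00)(151.67) = 1220046.61 mm³
ΣAȳ = (9100.00)(35.00) + (6636.61)(97.59) + (1300.00)(13.33) = 983479.68 mm³
x̄ = 1220046.61 / 17036.61 = 71.61 mm
ȳ = 983479.68 / 17036.61 = 57.73 mm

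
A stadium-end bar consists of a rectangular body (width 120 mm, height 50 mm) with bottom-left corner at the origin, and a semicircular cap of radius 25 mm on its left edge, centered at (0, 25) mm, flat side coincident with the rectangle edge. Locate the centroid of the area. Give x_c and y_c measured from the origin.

x_c = 50.07 mm, y_c = 25.00 mm

rectangular body: A = 120 × 50 = 6000.00, centroid at (60.00, 25.00).
semicircular end: A = ½π·25² = 981.75, centroid at (-10.61, 25.00).
ΣA = 6981.75 mm², ΣAx_c = 349583.33 mm³, ΣAy_c = 174543.69 mm³.
x_c = 349583.33/6981.75 = 50.07 mm; y_c = 174543.69/6981.75 = 25.00 mm.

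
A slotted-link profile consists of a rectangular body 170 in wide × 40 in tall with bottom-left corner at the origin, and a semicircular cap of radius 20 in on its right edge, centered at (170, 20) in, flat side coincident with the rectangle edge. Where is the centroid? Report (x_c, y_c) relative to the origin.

x_c = 92.91 in, y_c = 20.00 in

rectangular body: A = 170 × 40 = 6800.00, centroid at (85.00, 20.00).
semicircular end: A = ½π·20² = 628.32, centroid at (178.49, 20.00).
ΣA = 7428.32 in², ΣAx_c = 690147.48 in³, ΣAy_c = 148566.37 in³.
x_c = 690147.48/7428.32 = 92.91 in; y_c = 148566.37/7428.32 = 20.00 in.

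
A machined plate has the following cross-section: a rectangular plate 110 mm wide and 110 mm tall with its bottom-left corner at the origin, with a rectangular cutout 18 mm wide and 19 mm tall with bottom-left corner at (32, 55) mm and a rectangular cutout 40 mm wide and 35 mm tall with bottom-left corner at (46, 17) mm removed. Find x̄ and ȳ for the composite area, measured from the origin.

Part | A | x̄ᵢ | ȳᵢ | A·x̄ᵢ | A·ȳᵢ
plate | 12100.00 | 55.00 | 55.00 | 665500.00 | 665500.00
hole 1 | -342.00 | 41.00 | 64.50 | -14022.00 | -22059.00
hole 2 | -1400.00 | 66.00 | 34.50 | -92400.00 | -48300.00
Σ | 10358.00 |  |  | 559078.00 | 595141.00
x̄ = 559078.00 / 10358.00 = 53.98 mm
ȳ = 595141.00 / 10358.00 = 57.46 mm

x̄ = 53.98 mm, ȳ = 57.46 mm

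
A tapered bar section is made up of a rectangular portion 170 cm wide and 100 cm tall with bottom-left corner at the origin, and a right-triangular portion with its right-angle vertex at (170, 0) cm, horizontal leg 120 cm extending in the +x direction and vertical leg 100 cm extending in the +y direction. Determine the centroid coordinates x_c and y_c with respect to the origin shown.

Part | A | x̄ᵢ | ȳᵢ | A·x̄ᵢ | A·ȳᵢ
rectangular portion | 17000.00 | 85.00 | 50.00 | 1445000.00 | 850000.00
triangular portion | 6000.00 | 210.00 | 33.33 | 1260000.00 | 200000.00
Σ | 23000.00 |  |  | 2705000.00 | 1050000.00
x_c = 2705000.00 / 23000.00 = 117.61 cm
y_c = 1050000.00 / 23000.00 = 45.65 cm

x_c = 117.61 cm, y_c = 45.65 cm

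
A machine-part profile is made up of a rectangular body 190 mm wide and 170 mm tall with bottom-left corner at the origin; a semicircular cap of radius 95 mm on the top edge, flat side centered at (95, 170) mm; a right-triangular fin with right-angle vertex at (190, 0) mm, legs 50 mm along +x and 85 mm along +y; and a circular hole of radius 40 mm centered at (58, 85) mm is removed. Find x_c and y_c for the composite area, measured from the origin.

x_c = 104.71 mm, y_c = 123.01 mm

rectangular body: A = 190 × 170 = 32300.00, centroid at (95.00, 85.00).
semicircular top: A = ½π·95² = 14176.44, centroid at (95.00, 210.32).
triangular fin: A = ½·50·85 = 2125.00, centroid at (206.67, 28.33).
hole: A = −π·40² = -5026.55, centroid at (58.00, 85.00).
ΣA = 43574.89 mm²
ΣAx_c = (32300.00)(95.00) + (14176.44)(95.00) + (2125.00)(206.67) + (-5026.55)(58.00) = 4562888.37 mm³
ΣAy_c = (32300.00)(85.00) + (14176.44)(210.32) + (2125.00)(28.33) + (-5026.55)(85.00) = 5360029.33 mm³
x_c = 4562888.37 / 43574.89 = 104.71 mm
y_c = 5360029.33 / 43574.89 = 123.01 mm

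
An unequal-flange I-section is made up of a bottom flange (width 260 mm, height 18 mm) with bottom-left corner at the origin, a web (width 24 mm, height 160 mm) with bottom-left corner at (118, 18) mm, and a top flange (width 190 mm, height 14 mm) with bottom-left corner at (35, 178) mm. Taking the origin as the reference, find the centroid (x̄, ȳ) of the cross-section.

bottom flange: A = 260 × 18 = 4680.00, centroid at (130.00, 9.00).
web: A = 24 × 160 = 3840.00, centroid at (130.00, 98.00).
top flange: A = 190 × 14 = 2660.00, centroid at (130.00, 185.00).
ΣA = 11180.00 mm²
ΣAx̄ = (4680.00)(130.00) + (3840.00)(130.00) + (2660.00)(130.00) = 1453400.00 mm³
ΣAȳ = (4680.00)(9.00) + (3840.00)(98.00) + (2660.00)(185.00) = 910540.00 mm³
x̄ = 1453400.00 / 11180.00 = 130.00 mm
ȳ = 910540.00 / 11180.00 = 81.44 mm

x̄ = 130.00 mm, ȳ = 81.44 mm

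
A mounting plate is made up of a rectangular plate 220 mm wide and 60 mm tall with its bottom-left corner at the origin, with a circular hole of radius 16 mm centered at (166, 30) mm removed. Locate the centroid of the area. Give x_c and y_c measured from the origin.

plate: A = 220 × 60 = 13200.00, centroid at (110.00, 30.00).
hole: A = −π·16² = -804.25, centroid at (166.00, 30.00).
ΣA = 12395.75 mm²
ΣAx_c = (13200.00)(110.00) + (-804.25)(166.00) = 1318494.88 mm³
ΣAy_c = (13200.00)(30.00) + (-804.25)(30.00) = 371872.57 mm³
x_c = 1318494.88 / 12395.75 = 106.37 mm
y_c = 371872.57 / 12395.75 = 30.00 mm

x_c = 106.37 mm, y_c = 30.00 mm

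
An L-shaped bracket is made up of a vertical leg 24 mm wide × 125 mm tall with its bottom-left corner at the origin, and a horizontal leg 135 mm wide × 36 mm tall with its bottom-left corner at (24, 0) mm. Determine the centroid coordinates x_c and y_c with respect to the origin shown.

x_c = 61.16 mm, y_c = 34.98 mm

vertical leg: A = 24 × 125 = 3000.00, centroid at (12.00, 62.50).
horizontal leg: A = 135 × 36 = 4860.00, centroid at (91.50, 18.00).
ΣA = 7860.00 mm², ΣAx_c = 480690.00 mm³, ΣAy_c = 274980.00 mm³.
x_c = 480690.00/7860.00 = 61.16 mm; y_c = 274980.00/7860.00 = 34.98 mm.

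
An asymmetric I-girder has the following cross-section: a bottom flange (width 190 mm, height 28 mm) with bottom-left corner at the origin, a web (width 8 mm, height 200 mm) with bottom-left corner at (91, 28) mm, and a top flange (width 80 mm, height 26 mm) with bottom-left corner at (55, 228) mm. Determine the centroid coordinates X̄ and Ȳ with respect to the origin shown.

X̄ = 95.00 mm, Ȳ = 86.73 mm

Part | A | x̄ᵢ | ȳᵢ | A·x̄ᵢ | A·ȳᵢ
bottom flange | 5320.00 | 95.00 | 14.00 | 505400.00 | 74480.00
web | 1600.00 | 95.00 | 128.00 | 152000.00 | 204800.00
top flange | 2080.00 | 95.00 | 241.00 | 197600.00 | 501280.00
Σ | 9000.00 |  |  | 855000.00 | 780560.00
X̄ = 855000.00 / 9000.00 = 95.00 mm
Ȳ = 780560.00 / 9000.00 = 86.73 mm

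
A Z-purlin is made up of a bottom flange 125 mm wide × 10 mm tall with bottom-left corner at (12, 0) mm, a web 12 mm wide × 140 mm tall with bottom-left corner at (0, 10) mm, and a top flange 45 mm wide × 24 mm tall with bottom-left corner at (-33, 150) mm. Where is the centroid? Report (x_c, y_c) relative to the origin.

x_c = 22.91 mm, y_c = 78.71 mm

bottom flange: A = 125 × 10 = 1250.00, centroid at (74.50, 5.00).
web: A = 12 × 140 = 1680.00, centroid at (6.00, 80.00).
top flange: A = 45 × 24 = 1080.00, centroid at (-10.50, 162.00).
ΣA = 4010.00 mm²
ΣAx_c = (1250.00)(74.50) + (1680.00)(6.00) + (1080.00)(-10.50) = 91865.00 mm³
ΣAy_c = (1250.00)(5.00) + (1680.00)(80.00) + (1080.00)(162.00) = 315610.00 mm³
x_c = 91865.00 / 4010.00 = 22.91 mm
y_c = 315610.00 / 4010.00 = 78.71 mm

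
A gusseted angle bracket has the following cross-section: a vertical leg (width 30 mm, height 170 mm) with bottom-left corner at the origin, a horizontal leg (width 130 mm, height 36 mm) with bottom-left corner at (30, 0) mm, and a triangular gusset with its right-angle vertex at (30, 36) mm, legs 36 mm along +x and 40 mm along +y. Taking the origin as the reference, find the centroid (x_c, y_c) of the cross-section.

vertical leg: A = 30 × 170 = 5100.00, centroid at (15.00, 85.00).
horizontal leg: A = 130 × 36 = 4680.00, centroid at (95.00, 18.00).
gusset: A = ½·36·40 = 720.00, centroid at (42.00, 49.33).
ΣA = 10500.00 mm², ΣAx_c = 551340.00 mm³, ΣAy_c = 553260.00 mm³.
x_c = 551340.00/10500.00 = 52.51 mm; y_c = 553260.00/10500.00 = 52.69 mm.

x_c = 52.51 mm, y_c = 52.69 mm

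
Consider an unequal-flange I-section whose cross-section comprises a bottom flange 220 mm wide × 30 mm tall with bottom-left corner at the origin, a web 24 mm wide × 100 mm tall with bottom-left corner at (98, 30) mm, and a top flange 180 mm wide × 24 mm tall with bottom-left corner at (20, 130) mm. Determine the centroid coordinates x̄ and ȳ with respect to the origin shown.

x̄ = 110.00 mm, ȳ = 67.90 mm

bottom flange: A = 220 × 30 = 6600.00, centroid at (110.00, 15.00).
web: A = 24 × 100 = 2400.00, centroid at (110.00, 80.00).
top flange: A = 180 × 24 = 4320.00, centroid at (110.00, 142.00).
ΣA = 13320.00 mm², ΣAx̄ = 1465200.00 mm³, ΣAȳ = 904440.00 mm³.
x̄ = 1465200.00/13320.00 = 110.00 mm; ȳ = 904440.00/13320.00 = 67.90 mm.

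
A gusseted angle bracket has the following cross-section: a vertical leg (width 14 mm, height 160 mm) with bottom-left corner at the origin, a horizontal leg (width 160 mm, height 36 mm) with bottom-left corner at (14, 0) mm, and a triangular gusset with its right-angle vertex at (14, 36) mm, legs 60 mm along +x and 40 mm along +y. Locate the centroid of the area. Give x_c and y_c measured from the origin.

vertical leg: A = 14 × 160 = 2240.00, centroid at (7.00, 80.00).
horizontal leg: A = 160 × 36 = 5760.00, centroid at (94.00, 18.00).
gusset: A = ½·60·40 = 1200.00, centroid at (34.00, 49.33).
ΣA = 9200.00 mm², ΣAx_c = 597920.00 mm³, ΣAy_c = 342080.00 mm³.
x_c = 597920.00/9200.00 = 64.99 mm; y_c = 342080.00/9200.00 = 37.18 mm.

x_c = 64.99 mm, y_c = 37.18 mm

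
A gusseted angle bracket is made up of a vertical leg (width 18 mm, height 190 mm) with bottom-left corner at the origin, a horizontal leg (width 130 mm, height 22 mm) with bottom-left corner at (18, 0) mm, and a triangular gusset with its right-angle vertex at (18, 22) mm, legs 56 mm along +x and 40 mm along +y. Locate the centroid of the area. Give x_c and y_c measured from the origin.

vertical leg: A = 18 × 190 = 3420.00, centroid at (9.00, 95.00).
horizontal leg: A = 130 × 22 = 2860.00, centroid at (83.00, 11.00).
gusset: A = ½·56·40 = 1120.00, centroid at (36.67, 35.33).
ΣA = 7400.00 mm²
ΣAx_c = (3420.00)(9.00) + (2860.00)(83.00) + (1120.00)(36.67) = 309226.67 mm³
ΣAy_c = (3420.00)(95.00) + (2860.00)(11.00) + (1120.00)(35.33) = 395933.33 mm³
x_c = 309226.67 / 7400.00 = 41.79 mm
y_c = 395933.33 / 7400.00 = 53.50 mm

x_c = 41.79 mm, y_c = 53.50 mm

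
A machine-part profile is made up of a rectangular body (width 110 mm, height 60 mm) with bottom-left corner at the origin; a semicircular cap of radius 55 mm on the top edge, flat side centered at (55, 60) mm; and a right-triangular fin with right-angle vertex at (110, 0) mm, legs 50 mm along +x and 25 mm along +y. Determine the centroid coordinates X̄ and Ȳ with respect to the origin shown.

X̄ = 58.74 mm, Ȳ = 50.03 mm

rectangular body: A = 110 × 60 = 6600.00, centroid at (55.00, 30.00).
semicircular top: A = ½π·55² = 4751.66, centroid at (55.00, 83.34).
triangular fin: A = ½·50·25 = 625.00, centroid at (126.67, 8.33).
ΣA = 11976.66 mm², ΣAX̄ = 703507.91 mm³, ΣAȲ = 599224.53 mm³.
X̄ = 703507.91/11976.66 = 58.74 mm; Ȳ = 599224.53/11976.66 = 50.03 mm.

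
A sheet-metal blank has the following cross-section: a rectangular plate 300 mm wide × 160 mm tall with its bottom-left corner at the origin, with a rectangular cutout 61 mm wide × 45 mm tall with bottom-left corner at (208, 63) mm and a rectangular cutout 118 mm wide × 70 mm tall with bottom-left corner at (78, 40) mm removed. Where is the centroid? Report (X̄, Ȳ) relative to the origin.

X̄ = 146.34 mm, Ȳ = 80.71 mm

plate: A = 300 × 160 = 48000.00, centroid at (150.00, 80.00).
hole 1: A = −(61 × 45) = -2745.00, centroid at (238.50, 85.50).
hole 2: A = −(118 × 70) = -8260.00, centroid at (137.00, 75.00).
ΣA = 36995.00 mm²
ΣAX̄ = (48000.00)(150.00) + (-2745.00)(238.50) + (-8260.00)(137.00) = 5413697.50 mm³
ΣAȲ = (48000.00)(80.00) + (-2745.00)(85.50) + (-8260.00)(75.00) = 2985802.50 mm³
X̄ = 5413697.50 / 36995.00 = 146.34 mm
Ȳ = 2985802.50 / 36995.00 = 80.71 mm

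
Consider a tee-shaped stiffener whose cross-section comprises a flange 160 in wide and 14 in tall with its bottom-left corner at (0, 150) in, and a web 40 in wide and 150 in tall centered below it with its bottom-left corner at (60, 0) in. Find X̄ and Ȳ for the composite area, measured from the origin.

X̄ = 80.00 in, Ȳ = 97.29 in

web: A = 40 × 150 = 6000.00, centroid at (80.00, 75.00).
flange: A = 160 × 14 = 2240.00, centroid at (80.00, 157.00).
ΣA = 8240.00 in², ΣAX̄ = 659200.00 in³, ΣAȲ = 801680.00 in³.
X̄ = 659200.00/8240.00 = 80.00 in; Ȳ = 801680.00/8240.00 = 97.29 in.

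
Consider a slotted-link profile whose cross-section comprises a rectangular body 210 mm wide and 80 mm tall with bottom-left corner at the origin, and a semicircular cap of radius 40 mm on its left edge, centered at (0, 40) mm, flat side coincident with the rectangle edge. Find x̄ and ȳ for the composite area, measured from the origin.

rectangular body: A = 210 × 80 = 16800.00, centroid at (105.00, 40.00).
semicircular end: A = ½π·40² = 2513.27, centroid at (-16.98, 40.00).
ΣA = 19313.27 mm²
ΣAx̄ = (16800.00)(105.00) + (2513.27)(-16.98) = 1721333.33 mm³
ΣAȳ = (16800.00)(40.00) + (2513.27)(40.00) = 772530.96 mm³
x̄ = 1721333.33 / 19313.27 = 89.13 mm
ȳ = 772530.96 / 19313.27 = 40.00 mm

x̄ = 89.13 mm, ȳ = 40.00 mm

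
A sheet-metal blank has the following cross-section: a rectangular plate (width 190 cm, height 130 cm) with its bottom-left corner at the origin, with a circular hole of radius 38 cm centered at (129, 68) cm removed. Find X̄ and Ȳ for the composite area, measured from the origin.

X̄ = 87.35 cm, Ȳ = 64.33 cm

plate: A = 190 × 130 = 24700.00, centroid at (95.00, 65.00).
hole: A = −π·38² = -4536.46, centroid at (129.00, 68.00).
ΣA = 20163.54 cm², ΣAX̄ = 1761296.69 cm³, ΣAȲ = 1297020.73 cm³.
X̄ = 1761296.69/20163.54 = 87.35 cm; Ȳ = 1297020.73/20163.54 = 64.33 cm.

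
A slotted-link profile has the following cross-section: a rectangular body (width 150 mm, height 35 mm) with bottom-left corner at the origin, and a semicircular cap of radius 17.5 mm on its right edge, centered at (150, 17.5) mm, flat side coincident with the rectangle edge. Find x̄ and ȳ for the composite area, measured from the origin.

x̄ = 81.92 mm, ȳ = 17.50 mm

Part | A | x̄ᵢ | ȳᵢ | A·x̄ᵢ | A·ȳᵢ
rectangular body | 5250.00 | 75.00 | 17.50 | 393750.00 | 91875.00
semicircular end | 481.06 | 157.43 | 17.50 | 75731.37 | 8418.49
Σ | 5731.06 |  |  | 469481.37 | 100293.49
x̄ = 469481.37 / 5731.06 = 81.92 mm
ȳ = 100293.49 / 5731.06 = 17.50 mm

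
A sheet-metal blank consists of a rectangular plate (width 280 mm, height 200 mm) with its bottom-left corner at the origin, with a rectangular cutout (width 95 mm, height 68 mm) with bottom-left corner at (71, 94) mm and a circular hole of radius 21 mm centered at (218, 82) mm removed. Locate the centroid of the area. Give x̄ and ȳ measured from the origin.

x̄ = 140.64 mm, ȳ = 96.76 mm

plate: A = 280 × 200 = 56000.00, centroid at (140.00, 100.00).
hole 1: A = −(95 × 68) = -6460.00, centroid at (118.50, 128.00).
hole 2: A = −π·21² = -1385.44, centroid at (218.00, 82.00).
ΣA = 48154.56 mm²
ΣAx̄ = (56000.00)(140.00) + (-6460.00)(118.50) + (-1385.44)(218.00) = 6772463.57 mm³
ΣAȳ = (56000.00)(100.00) + (-6460.00)(128.00) + (-1385.44)(82.00) = 4659513.73 mm³
x̄ = 6772463.57 / 48154.56 = 140.64 mm
ȳ = 4659513.73 / 48154.56 = 96.76 mm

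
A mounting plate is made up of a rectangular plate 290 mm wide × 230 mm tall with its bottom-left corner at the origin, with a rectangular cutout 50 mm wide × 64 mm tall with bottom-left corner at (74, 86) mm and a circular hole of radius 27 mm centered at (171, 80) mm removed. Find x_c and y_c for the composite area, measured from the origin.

x_c = 146.43 mm, y_c = 116.15 mm

plate: A = 290 × 230 = 66700.00, centroid at (145.00, 115.00).
hole 1: A = −(50 × 64) = -3200.00, centroid at (99.00, 118.00).
hole 2: A = −π·27² = -2290.22, centroid at (171.00, 80.00).
ΣA = 61209.78 mm²
ΣAx_c = (66700.00)(145.00) + (-3200.00)(99.00) + (-2290.22)(171.00) = 8963072.20 mm³
ΣAy_c = (66700.00)(115.00) + (-3200.00)(118.00) + (-2290.22)(80.00) = 7109682.32 mm³
x_c = 8963072.20 / 61209.78 = 146.43 mm
y_c = 7109682.32 / 61209.78 = 116.15 mm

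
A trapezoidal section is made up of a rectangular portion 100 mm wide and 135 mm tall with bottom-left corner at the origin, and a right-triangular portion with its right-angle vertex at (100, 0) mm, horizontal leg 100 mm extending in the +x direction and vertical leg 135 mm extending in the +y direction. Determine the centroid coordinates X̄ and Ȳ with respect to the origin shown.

X̄ = 77.78 mm, Ȳ = 60.00 mm

rectangular portion: A = 100 × 135 = 13500.00, centroid at (50.00, 67.50).
triangular portion: A = ½·100·135 = 6750.00, centroid at (133.33, 45.00).
ΣA = 20250.00 mm², ΣAX̄ = 1575000.00 mm³, ΣAȲ = 1215000.00 mm³.
X̄ = 1575000.00/20250.00 = 77.78 mm; Ȳ = 1215000.00/20250.00 = 60.00 mm.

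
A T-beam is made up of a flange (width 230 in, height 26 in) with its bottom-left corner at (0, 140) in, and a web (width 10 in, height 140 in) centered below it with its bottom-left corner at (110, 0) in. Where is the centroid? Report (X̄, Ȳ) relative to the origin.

X̄ = 115.00 in, Ȳ = 137.25 in

web: A = 10 × 140 = 1400.00, centroid at (115.00, 70.00).
flange: A = 230 × 26 = 5980.00, centroid at (115.00, 153.00).
ΣA = 7380.00 in², ΣAX̄ = 848700.00 in³, ΣAȲ = 1012940.00 in³.
X̄ = 848700.00/7380.00 = 115.00 in; Ȳ = 1012940.00/7380.00 = 137.25 in.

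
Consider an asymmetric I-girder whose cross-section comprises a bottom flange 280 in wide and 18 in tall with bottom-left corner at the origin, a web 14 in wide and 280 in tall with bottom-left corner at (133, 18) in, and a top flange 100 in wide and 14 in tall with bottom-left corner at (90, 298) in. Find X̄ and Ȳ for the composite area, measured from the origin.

X̄ = 140.00 in, Ȳ = 105.38 in

Part | A | x̄ᵢ | ȳᵢ | A·x̄ᵢ | A·ȳᵢ
bottom flange | 5040.00 | 140.00 | 9.00 | 705600.00 | 45360.00
web | 3920.00 | 140.00 | 158.00 | 548800.00 | 619360.00
top flange | 1400.00 | 140.00 | 305.00 | 196000.00 | 427000.00
Σ | 10360.00 |  |  | 1450400.00 | 1091720.00
X̄ = 1450400.00 / 10360.00 = 140.00 in
Ȳ = 1091720.00 / 10360.00 = 105.38 in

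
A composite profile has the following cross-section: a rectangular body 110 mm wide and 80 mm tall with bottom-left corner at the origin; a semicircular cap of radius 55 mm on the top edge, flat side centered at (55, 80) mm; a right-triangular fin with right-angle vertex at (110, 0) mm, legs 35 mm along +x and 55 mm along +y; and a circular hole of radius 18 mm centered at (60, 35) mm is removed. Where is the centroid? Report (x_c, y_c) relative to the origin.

x_c = 59.38 mm, y_c = 61.13 mm

Part | A | x̄ᵢ | ȳᵢ | A·x̄ᵢ | A·ȳᵢ
rectangular body | 8800.00 | 55.00 | 40.00 | 484000.00 | 352000.00
semicircular top | 4751.66 | 55.00 | 103.34 | 261341.24 | 491049.38
triangular fin | 962.50 | 121.67 | 18.33 | 117104.17 | 17645.83
hole | -1017.88 | 60.00 | 35.00 | -61072.56 | -35625.66
Σ | 13496.28 |  |  | 801372.84 | 825069.55
x_c = 801372.84 / 13496.28 = 59.38 mm
y_c = 825069.55 / 13496.28 = 61.13 mm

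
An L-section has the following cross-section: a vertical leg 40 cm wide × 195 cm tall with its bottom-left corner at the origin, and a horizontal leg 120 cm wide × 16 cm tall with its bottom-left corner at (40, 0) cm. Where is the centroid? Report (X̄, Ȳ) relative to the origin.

X̄ = 35.80 cm, Ȳ = 79.82 cm

vertical leg: A = 40 × 195 = 7800.00, centroid at (20.00, 97.50).
horizontal leg: A = 120 × 16 = 1920.00, centroid at (100.00, 8.00).
ΣA = 9720.00 cm²
ΣAX̄ = (7800.00)(20.00) + (1920.00)(100.00) = 348000.00 cm³
ΣAȲ = (7800.00)(97.50) + (1920.00)(8.00) = 775860.00 cm³
X̄ = 348000.00 / 9720.00 = 35.80 cm
Ȳ = 775860.00 / 9720.00 = 79.82 cm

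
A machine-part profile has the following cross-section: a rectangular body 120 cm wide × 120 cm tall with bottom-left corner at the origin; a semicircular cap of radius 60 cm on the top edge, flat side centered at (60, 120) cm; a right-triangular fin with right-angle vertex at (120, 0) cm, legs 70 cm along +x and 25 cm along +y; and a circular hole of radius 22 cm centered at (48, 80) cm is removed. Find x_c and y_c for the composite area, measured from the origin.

rectangular body: A = 120 × 120 = 14400.00, centroid at (60.00, 60.00).
semicircular top: A = ½π·60² = 5654.87, centroid at (60.00, 145.46).
triangular fin: A = ½·70·25 = 875.00, centroid at (143.33, 8.33).
hole: A = −π·22² = -1520.53, centroid at (48.00, 80.00).
ΣA = 19409.34 cm², ΣAx_c = 1255723.19 cm³, ΣAy_c = 1572233.21 cm³.
x_c = 1255723.19/19409.34 = 64.70 cm; y_c = 1572233.21/19409.34 = 81.00 cm.

x_c = 64.70 cm, y_c = 81.00 cm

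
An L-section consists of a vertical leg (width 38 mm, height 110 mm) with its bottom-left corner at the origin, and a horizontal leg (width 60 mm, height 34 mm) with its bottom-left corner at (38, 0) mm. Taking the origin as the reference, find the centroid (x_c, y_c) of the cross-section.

x_c = 35.07 mm, y_c = 42.54 mm

Part | A | x̄ᵢ | ȳᵢ | A·x̄ᵢ | A·ȳᵢ
vertical leg | 4180.00 | 19.00 | 55.00 | 79420.00 | 229900.00
horizontal leg | 2040.00 | 68.00 | 17.00 | 138720.00 | 34680.00
Σ | 6220.00 |  |  | 218140.00 | 264580.00
x_c = 218140.00 / 6220.00 = 35.07 mm
y_c = 264580.00 / 6220.00 = 42.54 mm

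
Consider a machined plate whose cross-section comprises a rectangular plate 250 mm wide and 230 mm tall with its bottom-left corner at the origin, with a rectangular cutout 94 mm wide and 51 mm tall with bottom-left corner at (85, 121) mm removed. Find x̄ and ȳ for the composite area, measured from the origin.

x̄ = 124.36 mm, ȳ = 112.13 mm

plate: A = 250 × 230 = 57500.00, centroid at (125.00, 115.00).
hole: A = −(94 × 51) = -4794.00, centroid at (132.00, 146.50).
ΣA = 52706.00 mm²
ΣAx̄ = (57500.00)(125.00) + (-4794.00)(132.00) = 6554692.00 mm³
ΣAȳ = (57500.00)(115.00) + (-4794.00)(146.50) = 5910179.00 mm³
x̄ = 6554692.00 / 52706.00 = 124.36 mm
ȳ = 5910179.00 / 52706.00 = 112.13 mm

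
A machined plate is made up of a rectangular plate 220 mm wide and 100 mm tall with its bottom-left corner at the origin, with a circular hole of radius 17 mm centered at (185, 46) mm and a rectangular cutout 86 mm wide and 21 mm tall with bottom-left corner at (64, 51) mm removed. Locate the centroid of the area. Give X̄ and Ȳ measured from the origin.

Part | A | x̄ᵢ | ȳᵢ | A·x̄ᵢ | A·ȳᵢ
plate | 22000.00 | 110.00 | 50.00 | 2420000.00 | 1100000.00
hole 1 | -907.92 | 185.00 | 46.00 | -167965.25 | -41764.33
hole 2 | -1806.00 | 107.00 | 61.50 | -193242.00 | -111069.00
Σ | 19286.08 |  |  | 2058792.75 | 947166.67
X̄ = 2058792.75 / 19286.08 = 106.75 mm
Ȳ = 947166.67 / 19286.08 = 49.11 mm

X̄ = 106.75 mm, Ȳ = 49.11 mm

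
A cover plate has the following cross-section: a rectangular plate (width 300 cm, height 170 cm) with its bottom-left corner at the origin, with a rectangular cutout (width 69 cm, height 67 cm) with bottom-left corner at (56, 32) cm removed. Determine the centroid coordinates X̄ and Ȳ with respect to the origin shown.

X̄ = 155.93 cm, Ȳ = 86.94 cm

Part | A | x̄ᵢ | ȳᵢ | A·x̄ᵢ | A·ȳᵢ
plate | 51000.00 | 150.00 | 85.00 | 7650000.00 | 4335000.00
hole | -4623.00 | 90.50 | 65.50 | -418381.50 | -302806.50
Σ | 46377.00 |  |  | 7231618.50 | 4032193.50
X̄ = 7231618.50 / 46377.00 = 155.93 cm
Ȳ = 4032193.50 / 46377.00 = 86.94 cm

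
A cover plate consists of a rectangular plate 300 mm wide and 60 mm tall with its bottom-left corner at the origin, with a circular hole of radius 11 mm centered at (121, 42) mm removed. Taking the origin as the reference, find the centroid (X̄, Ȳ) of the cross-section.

X̄ = 150.63 mm, Ȳ = 29.74 mm

plate: A = 300 × 60 = 18000.00, centroid at (150.00, 30.00).
hole: A = −π·11² = -380.13, centroid at (121.00, 42.00).
ΣA = 17619.87 mm²
ΣAX̄ = (18000.00)(150.00) + (-380.13)(121.00) = 2654003.94 mm³
ΣAȲ = (18000.00)(30.00) + (-380.13)(42.00) = 524034.43 mm³
X̄ = 2654003.94 / 17619.87 = 150.63 mm
Ȳ = 524034.43 / 17619.87 = 29.74 mm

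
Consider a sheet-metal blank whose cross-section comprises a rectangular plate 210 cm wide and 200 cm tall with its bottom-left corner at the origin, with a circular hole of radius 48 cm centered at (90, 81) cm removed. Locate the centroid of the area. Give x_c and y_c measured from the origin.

x_c = 108.12 cm, y_c = 103.96 cm

Part | A | x̄ᵢ | ȳᵢ | A·x̄ᵢ | A·ȳᵢ
plate | 42000.00 | 105.00 | 100.00 | 4410000.00 | 4200000.00
hole | -7238.23 | 90.00 | 81.00 | -651440.65 | -586296.59
Σ | 34761.77 |  |  | 3758559.35 | 3613703.41
x_c = 3758559.35 / 34761.77 = 108.12 cm
y_c = 3613703.41 / 34761.77 = 103.96 cm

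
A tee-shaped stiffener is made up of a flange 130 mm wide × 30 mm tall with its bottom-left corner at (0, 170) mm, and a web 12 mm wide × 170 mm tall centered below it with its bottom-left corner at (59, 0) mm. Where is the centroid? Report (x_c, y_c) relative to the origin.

x_c = 65.00 mm, y_c = 150.66 mm

web: A = 12 × 170 = 2040.00, centroid at (65.00, 85.00).
flange: A = 130 × 30 = 3900.00, centroid at (65.00, 185.00).
ΣA = 5940.00 mm², ΣAx_c = 386100.00 mm³, ΣAy_c = 894900.00 mm³.
x_c = 386100.00/5940.00 = 65.00 mm; y_c = 894900.00/5940.00 = 150.66 mm.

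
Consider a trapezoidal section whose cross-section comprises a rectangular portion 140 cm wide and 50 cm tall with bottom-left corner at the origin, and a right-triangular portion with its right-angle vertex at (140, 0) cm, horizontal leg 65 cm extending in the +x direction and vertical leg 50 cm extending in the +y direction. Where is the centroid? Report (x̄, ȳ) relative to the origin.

x̄ = 87.27 cm, ȳ = 23.43 cm

Part | A | x̄ᵢ | ȳᵢ | A·x̄ᵢ | A·ȳᵢ
rectangular portion | 7000.00 | 70.00 | 25.00 | 490000.00 | 175000.00
triangular portion | 1625.00 | 161.67 | 16.67 | 262708.33 | 27083.33
Σ | 8625.00 |  |  | 752708.33 | 202083.33
x̄ = 752708.33 / 8625.00 = 87.27 cm
ȳ = 202083.33 / 8625.00 = 23.43 cm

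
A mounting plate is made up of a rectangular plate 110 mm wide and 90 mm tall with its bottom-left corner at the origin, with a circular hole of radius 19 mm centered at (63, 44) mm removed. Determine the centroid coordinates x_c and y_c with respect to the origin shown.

x_c = 53.96 mm, y_c = 45.13 mm

Part | A | x̄ᵢ | ȳᵢ | A·x̄ᵢ | A·ȳᵢ
plate | 9900.00 | 55.00 | 45.00 | 544500.00 | 445500.00
hole | -1134.11 | 63.00 | 44.00 | -71449.24 | -49901.06
Σ | 8765.89 |  |  | 473050.76 | 395598.94
x_c = 473050.76 / 8765.89 = 53.96 mm
y_c = 395598.94 / 8765.89 = 45.13 mm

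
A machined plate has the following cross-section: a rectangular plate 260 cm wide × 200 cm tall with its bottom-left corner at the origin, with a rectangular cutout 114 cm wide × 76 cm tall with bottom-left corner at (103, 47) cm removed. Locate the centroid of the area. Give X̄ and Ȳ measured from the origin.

Part | A | x̄ᵢ | ȳᵢ | A·x̄ᵢ | A·ȳᵢ
plate | 52000.00 | 130.00 | 100.00 | 6760000.00 | 5200000.00
hole | -8664.00 | 160.00 | 85.00 | -1386240.00 | -736440.00
Σ | 43336.00 |  |  | 5373760.00 | 4463560.00
X̄ = 5373760.00 / 43336.00 = 124.00 cm
Ȳ = 4463560.00 / 43336.00 = 103.00 cm

X̄ = 124.00 cm, Ȳ = 103.00 cm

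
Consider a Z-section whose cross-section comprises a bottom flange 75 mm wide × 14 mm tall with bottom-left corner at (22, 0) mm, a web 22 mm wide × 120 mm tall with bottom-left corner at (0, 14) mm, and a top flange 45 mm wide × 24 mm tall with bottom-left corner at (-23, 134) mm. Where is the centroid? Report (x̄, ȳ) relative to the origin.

Part | A | x̄ᵢ | ȳᵢ | A·x̄ᵢ | A·ȳᵢ
bottom flange | 1050.00 | 59.50 | 7.00 | 62475.00 | 7350.00
web | 2640.00 | 11.00 | 74.00 | 29040.00 | 195360.00
top flange | 1080.00 | -0.50 | 146.00 | -540.00 | 157680.00
Σ | 4770.00 |  |  | 90975.00 | 360390.00
x̄ = 90975.00 / 4770.00 = 19.07 mm
ȳ = 360390.00 / 4770.00 = 75.55 mm

x̄ = 19.07 mm, ȳ = 75.55 mm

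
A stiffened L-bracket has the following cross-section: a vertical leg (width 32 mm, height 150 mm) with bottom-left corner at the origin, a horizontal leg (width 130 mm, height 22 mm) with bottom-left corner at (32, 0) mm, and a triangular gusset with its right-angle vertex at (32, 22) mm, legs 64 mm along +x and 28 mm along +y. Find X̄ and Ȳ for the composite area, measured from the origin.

vertical leg: A = 32 × 150 = 4800.00, centroid at (16.00, 75.00).
horizontal leg: A = 130 × 22 = 2860.00, centroid at (97.00, 11.00).
gusset: A = ½·64·28 = 896.00, centroid at (53.33, 31.33).
ΣA = 8556.00 mm²
ΣAX̄ = (4800.00)(16.00) + (2860.00)(97.00) + (896.00)(53.33) = 402006.67 mm³
ΣAȲ = (4800.00)(75.00) + (2860.00)(11.00) + (896.00)(31.33) = 419534.67 mm³
X̄ = 402006.67 / 8556.00 = 46.99 mm
Ȳ = 419534.67 / 8556.00 = 49.03 mm

X̄ = 46.99 mm, Ȳ = 49.03 mm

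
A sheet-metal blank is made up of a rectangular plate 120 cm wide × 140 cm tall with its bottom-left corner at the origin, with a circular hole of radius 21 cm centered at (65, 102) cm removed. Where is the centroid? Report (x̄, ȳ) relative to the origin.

x̄ = 59.55 cm, ȳ = 67.12 cm

plate: A = 120 × 140 = 16800.00, centroid at (60.00, 70.00).
hole: A = −π·21² = -1385.44, centroid at (65.00, 102.00).
ΣA = 15414.56 cm²
ΣAx̄ = (16800.00)(60.00) + (-1385.44)(65.00) = 917946.25 cm³
ΣAȳ = (16800.00)(70.00) + (-1385.44)(102.00) = 1034684.88 cm³
x̄ = 917946.25 / 15414.56 = 59.55 cm
ȳ = 1034684.88 / 15414.56 = 67.12 cm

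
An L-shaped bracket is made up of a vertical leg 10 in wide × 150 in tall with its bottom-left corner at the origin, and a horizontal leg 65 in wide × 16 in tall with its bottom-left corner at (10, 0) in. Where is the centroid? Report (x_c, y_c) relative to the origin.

vertical leg: A = 10 × 150 = 1500.00, centroid at (5.00, 75.00).
horizontal leg: A = 65 × 16 = 1040.00, centroid at (42.50, 8.00).
ΣA = 2540.00 in²
ΣAx_c = (1500.00)(5.00) + (1040.00)(42.50) = 51700.00 in³
ΣAy_c = (1500.00)(75.00) + (1040.00)(8.00) = 120820.00 in³
x_c = 51700.00 / 2540.00 = 20.35 in
y_c = 120820.00 / 2540.00 = 47.57 in

x_c = 20.35 in, y_c = 47.57 in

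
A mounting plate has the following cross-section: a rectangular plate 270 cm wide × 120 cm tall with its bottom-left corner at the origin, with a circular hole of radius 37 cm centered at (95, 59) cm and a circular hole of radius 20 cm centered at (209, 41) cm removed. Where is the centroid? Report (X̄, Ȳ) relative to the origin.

X̄ = 137.94 cm, Ȳ = 61.05 cm

plate: A = 270 × 120 = 32400.00, centroid at (135.00, 60.00).
hole 1: A = −π·37² = -4300.84, centroid at (95.00, 59.00).
hole 2: A = −π·20² = -1256.64, centroid at (209.00, 41.00).
ΣA = 26842.52 cm², ΣAX̄ = 3702783.02 cm³, ΣAȲ = 1638728.30 cm³.
X̄ = 3702783.02/26842.52 = 137.94 cm; Ȳ = 1638728.30/26842.52 = 61.05 cm.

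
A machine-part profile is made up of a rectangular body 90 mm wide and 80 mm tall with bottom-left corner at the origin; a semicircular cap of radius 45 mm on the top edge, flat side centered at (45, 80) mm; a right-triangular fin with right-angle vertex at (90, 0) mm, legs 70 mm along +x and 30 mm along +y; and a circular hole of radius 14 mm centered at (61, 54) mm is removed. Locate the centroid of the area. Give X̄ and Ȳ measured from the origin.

Part | A | x̄ᵢ | ȳᵢ | A·x̄ᵢ | A·ȳᵢ
rectangular body | 7200.00 | 45.00 | 40.00 | 324000.00 | 288000.00
semicircular top | 3180.86 | 45.00 | 99.10 | 143138.82 | 315219.00
triangular fin | 1050.00 | 113.33 | 10.00 | 119000.00 | 10500.00
hole | -615.75 | 61.00 | 54.00 | -37560.88 | -33250.62
Σ | 10815.11 |  |  | 548577.93 | 580468.39
X̄ = 548577.93 / 10815.11 = 50.72 mm
Ȳ = 580468.39 / 10815.11 = 53.67 mm

X̄ = 50.72 mm, Ȳ = 53.67 mm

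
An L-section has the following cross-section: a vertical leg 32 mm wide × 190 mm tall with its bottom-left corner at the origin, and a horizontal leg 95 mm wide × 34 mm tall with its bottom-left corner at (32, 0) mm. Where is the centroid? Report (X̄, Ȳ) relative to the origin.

Part | A | x̄ᵢ | ȳᵢ | A·x̄ᵢ | A·ȳᵢ
vertical leg | 6080.00 | 16.00 | 95.00 | 97280.00 | 577600.00
horizontal leg | 3230.00 | 79.50 | 17.00 | 256785.00 | 54910.00
Σ | 9310.00 |  |  | 354065.00 | 632510.00
X̄ = 354065.00 / 9310.00 = 38.03 mm
Ȳ = 632510.00 / 9310.00 = 67.94 mm

X̄ = 38.03 mm, Ȳ = 67.94 mm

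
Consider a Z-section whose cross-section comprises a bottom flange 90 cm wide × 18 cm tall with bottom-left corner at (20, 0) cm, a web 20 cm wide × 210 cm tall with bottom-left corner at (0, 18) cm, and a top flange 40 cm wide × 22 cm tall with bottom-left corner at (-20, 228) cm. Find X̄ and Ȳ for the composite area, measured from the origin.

bottom flange: A = 90 × 18 = 1620.00, centroid at (65.00, 9.00).
web: A = 20 × 210 = 4200.00, centroid at (10.00, 123.00).
top flange: A = 40 × 22 = 880.00, centroid at (0.00, 239.00).
ΣA = 6700.00 cm², ΣAX̄ = 147300.00 cm³, ΣAȲ = 741500.00 cm³.
X̄ = 147300.00/6700.00 = 21.99 cm; Ȳ = 741500.00/6700.00 = 110.67 cm.

X̄ = 21.99 cm, Ȳ = 110.67 cm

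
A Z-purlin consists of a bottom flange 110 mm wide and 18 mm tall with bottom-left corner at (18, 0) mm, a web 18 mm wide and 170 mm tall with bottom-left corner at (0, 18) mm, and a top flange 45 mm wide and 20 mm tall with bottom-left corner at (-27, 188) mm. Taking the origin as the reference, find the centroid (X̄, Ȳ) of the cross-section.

Part | A | x̄ᵢ | ȳᵢ | A·x̄ᵢ | A·ȳᵢ
bottom flange | 1980.00 | 73.00 | 9.00 | 144540.00 | 17820.00
web | 3060.00 | 9.00 | 103.00 | 27540.00 | 315180.00
top flange | 900.00 | -4.50 | 198.00 | -4050.00 | 178200.00
Σ | 5940.00 |  |  | 168030.00 | 511200.00
X̄ = 168030.00 / 5940.00 = 28.29 mm
Ȳ = 511200.00 / 5940.00 = 86.06 mm

X̄ = 28.29 mm, Ȳ = 86.06 mm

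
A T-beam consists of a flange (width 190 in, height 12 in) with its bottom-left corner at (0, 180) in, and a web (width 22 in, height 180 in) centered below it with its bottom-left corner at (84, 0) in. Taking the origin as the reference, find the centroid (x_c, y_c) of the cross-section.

x_c = 95.00 in, y_c = 125.08 in

web: A = 22 × 180 = 3960.00, centroid at (95.00, 90.00).
flange: A = 190 × 12 = 2280.00, centroid at (95.00, 186.00).
ΣA = 6240.00 in²
ΣAx_c = (3960.00)(95.00) + (2280.00)(95.00) = 592800.00 in³
ΣAy_c = (3960.00)(90.00) + (2280.00)(186.00) = 780480.00 in³
x_c = 592800.00 / 6240.00 = 95.00 in
y_c = 780480.00 / 6240.00 = 125.08 in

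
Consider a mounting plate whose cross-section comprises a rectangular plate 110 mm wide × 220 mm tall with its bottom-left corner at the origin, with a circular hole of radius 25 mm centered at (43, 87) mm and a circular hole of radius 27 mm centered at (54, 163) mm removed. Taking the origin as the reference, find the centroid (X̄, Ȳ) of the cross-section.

plate: A = 110 × 220 = 24200.00, centroid at (55.00, 110.00).
hole 1: A = −π·25² = -1963.50, centroid at (43.00, 87.00).
hole 2: A = −π·27² = -2290.22, centroid at (54.00, 163.00).
ΣA = 19946.28 mm²
ΣAX̄ = (24200.00)(55.00) + (-1963.50)(43.00) + (-2290.22)(54.00) = 1122897.76 mm³
ΣAȲ = (24200.00)(110.00) + (-1963.50)(87.00) + (-2290.22)(163.00) = 2117869.87 mm³
X̄ = 1122897.76 / 19946.28 = 56.30 mm
Ȳ = 2117869.87 / 19946.28 = 106.18 mm

X̄ = 56.30 mm, Ȳ = 106.18 mm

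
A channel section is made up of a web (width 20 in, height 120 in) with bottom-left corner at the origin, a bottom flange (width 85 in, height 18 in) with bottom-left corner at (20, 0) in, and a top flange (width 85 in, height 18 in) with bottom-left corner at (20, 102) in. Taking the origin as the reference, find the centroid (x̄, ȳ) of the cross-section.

x̄ = 39.42 in, ȳ = 60.00 in

web: A = 20 × 120 = 2400.00, centroid at (10.00, 60.00).
bottom flange: A = 85 × 18 = 1530.00, centroid at (62.50, 9.00).
top flange: A = 85 × 18 = 1530.00, centroid at (62.50, 111.00).
ΣA = 5460.00 in², ΣAx̄ = 215250.00 in³, ΣAȳ = 327600.00 in³.
x̄ = 215250.00/5460.00 = 39.42 in; ȳ = 327600.00/5460.00 = 60.00 in.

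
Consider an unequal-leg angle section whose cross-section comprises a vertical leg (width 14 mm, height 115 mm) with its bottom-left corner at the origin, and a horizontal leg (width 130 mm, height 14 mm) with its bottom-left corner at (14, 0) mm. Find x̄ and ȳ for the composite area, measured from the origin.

x̄ = 45.20 mm, ȳ = 30.70 mm

vertical leg: A = 14 × 115 = 1610.00, centroid at (7.00, 57.50).
horizontal leg: A = 130 × 14 = 1820.00, centroid at (79.00, 7.00).
ΣA = 3430.00 mm², ΣAx̄ = 155050.00 mm³, ΣAȳ = 105315.00 mm³.
x̄ = 155050.00/3430.00 = 45.20 mm; ȳ = 105315.00/3430.00 = 30.70 mm.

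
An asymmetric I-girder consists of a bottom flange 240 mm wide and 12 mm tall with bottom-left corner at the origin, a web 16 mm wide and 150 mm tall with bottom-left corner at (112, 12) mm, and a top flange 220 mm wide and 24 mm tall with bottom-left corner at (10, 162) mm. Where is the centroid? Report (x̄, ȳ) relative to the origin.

Part | A | x̄ᵢ | ȳᵢ | A·x̄ᵢ | A·ȳᵢ
bottom flange | 2880.00 | 120.00 | 6.00 | 345600.00 | 17280.00
web | 2400.00 | 120.00 | 87.00 | 288000.00 | 208800.00
top flange | 5280.00 | 120.00 | 174.00 | 633600.00 | 918720.00
Σ | 10560.00 |  |  | 1267200.00 | 1144800.00
x̄ = 1267200.00 / 10560.00 = 120.00 mm
ȳ = 1144800.00 / 10560.00 = 108.41 mm

x̄ = 120.00 mm, ȳ = 108.41 mm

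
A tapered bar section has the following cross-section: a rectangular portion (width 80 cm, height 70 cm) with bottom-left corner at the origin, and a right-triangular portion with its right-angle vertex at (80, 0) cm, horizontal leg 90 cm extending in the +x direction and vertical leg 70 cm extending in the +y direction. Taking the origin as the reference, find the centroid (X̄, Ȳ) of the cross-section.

X̄ = 65.20 cm, Ȳ = 30.80 cm

rectangular portion: A = 80 × 70 = 5600.00, centroid at (40.00, 35.00).
triangular portion: A = ½·90·70 = 3150.00, centroid at (110.00, 23.33).
ΣA = 8750.00 cm², ΣAX̄ = 570500.00 cm³, ΣAȲ = 269500.00 cm³.
X̄ = 570500.00/8750.00 = 65.20 cm; Ȳ = 269500.00/8750.00 = 30.80 cm.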